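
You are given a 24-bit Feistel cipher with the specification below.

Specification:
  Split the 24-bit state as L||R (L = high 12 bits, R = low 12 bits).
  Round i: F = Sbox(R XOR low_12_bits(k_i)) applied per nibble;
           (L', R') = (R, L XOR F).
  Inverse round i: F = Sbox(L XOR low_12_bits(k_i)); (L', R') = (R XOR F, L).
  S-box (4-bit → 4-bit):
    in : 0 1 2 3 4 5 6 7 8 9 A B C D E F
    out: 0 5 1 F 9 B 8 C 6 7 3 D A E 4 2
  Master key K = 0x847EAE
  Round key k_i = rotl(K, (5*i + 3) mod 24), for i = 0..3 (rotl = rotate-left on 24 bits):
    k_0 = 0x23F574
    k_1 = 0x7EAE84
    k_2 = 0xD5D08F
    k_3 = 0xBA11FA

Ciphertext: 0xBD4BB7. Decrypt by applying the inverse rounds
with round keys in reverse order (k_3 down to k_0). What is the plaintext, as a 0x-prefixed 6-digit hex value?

s_0 = ciphertext = 0xBD4BB7
s_1 = InvRound(s_0, k_3) = 0x8A3BD4
s_2 = InvRound(s_1, k_2) = 0xDCE8A3
s_3 = InvRound(s_2, k_1) = 0x730DCE
s_4 = InvRound(s_3, k_0) = 0xC57730

0xC57730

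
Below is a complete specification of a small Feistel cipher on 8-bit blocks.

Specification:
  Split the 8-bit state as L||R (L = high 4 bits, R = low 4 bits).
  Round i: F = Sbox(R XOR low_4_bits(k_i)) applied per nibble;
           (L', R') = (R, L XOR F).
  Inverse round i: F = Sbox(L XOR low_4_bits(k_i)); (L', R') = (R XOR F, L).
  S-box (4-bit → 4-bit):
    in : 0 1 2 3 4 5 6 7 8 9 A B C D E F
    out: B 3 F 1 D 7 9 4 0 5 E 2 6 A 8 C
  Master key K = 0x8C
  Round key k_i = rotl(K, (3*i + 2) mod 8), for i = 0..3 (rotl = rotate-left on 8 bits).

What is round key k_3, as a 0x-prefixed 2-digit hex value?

K = 0x8C
k_0 = rotl(K, (3*0+2) mod 8) = rotl(K, 2) = 0x32
k_1 = rotl(K, (3*1+2) mod 8) = rotl(K, 5) = 0x91
k_2 = rotl(K, (3*2+2) mod 8) = rotl(K, 0) = 0x8C
k_3 = rotl(K, (3*3+2) mod 8) = rotl(K, 3) = 0x64

0x64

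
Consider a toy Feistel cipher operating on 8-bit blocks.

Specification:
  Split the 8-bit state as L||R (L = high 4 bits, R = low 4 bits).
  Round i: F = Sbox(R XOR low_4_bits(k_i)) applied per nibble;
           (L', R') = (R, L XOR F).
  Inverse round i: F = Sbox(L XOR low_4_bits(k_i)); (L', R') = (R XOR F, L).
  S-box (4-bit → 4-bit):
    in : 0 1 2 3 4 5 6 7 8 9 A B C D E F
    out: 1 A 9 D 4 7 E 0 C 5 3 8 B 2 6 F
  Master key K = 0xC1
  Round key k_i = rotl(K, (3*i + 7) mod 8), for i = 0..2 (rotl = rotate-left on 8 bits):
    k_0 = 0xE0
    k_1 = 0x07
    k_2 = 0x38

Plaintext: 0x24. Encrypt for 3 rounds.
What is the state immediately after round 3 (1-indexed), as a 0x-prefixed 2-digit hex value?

s_0 = plaintext = 0x24
s_1 = Round(s_0, k_0) = 0x46
s_2 = Round(s_1, k_1) = 0x6E
s_3 = Round(s_2, k_2) = 0xE8

0xE8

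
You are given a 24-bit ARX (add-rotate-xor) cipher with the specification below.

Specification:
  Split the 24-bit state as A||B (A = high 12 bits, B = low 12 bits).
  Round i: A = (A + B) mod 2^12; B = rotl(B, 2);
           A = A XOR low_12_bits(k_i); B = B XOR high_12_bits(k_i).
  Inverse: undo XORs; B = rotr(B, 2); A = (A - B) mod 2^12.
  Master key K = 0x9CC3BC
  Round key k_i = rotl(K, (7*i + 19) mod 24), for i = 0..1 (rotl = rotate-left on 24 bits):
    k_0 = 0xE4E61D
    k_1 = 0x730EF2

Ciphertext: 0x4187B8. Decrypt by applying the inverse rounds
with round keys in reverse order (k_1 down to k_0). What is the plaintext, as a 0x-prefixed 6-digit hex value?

s_0 = ciphertext = 0x4187B8
s_1 = InvRound(s_0, k_1) = 0xAC8022
s_2 = InvRound(s_1, k_0) = 0x93A39B

0x93A39B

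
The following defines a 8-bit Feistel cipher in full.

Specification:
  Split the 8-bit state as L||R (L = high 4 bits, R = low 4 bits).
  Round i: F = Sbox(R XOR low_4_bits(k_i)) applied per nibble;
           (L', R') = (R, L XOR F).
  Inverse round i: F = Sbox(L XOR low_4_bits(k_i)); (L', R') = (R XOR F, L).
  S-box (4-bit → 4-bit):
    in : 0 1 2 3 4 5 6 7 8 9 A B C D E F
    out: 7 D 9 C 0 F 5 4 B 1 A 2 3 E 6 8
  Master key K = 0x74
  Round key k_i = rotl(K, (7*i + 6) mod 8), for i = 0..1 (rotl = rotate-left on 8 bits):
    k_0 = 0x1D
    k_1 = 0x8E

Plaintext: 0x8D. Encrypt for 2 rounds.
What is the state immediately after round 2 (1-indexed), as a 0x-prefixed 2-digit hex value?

s_0 = plaintext = 0x8D
s_1 = Round(s_0, k_0) = 0xDF
s_2 = Round(s_1, k_1) = 0xF0

0xF0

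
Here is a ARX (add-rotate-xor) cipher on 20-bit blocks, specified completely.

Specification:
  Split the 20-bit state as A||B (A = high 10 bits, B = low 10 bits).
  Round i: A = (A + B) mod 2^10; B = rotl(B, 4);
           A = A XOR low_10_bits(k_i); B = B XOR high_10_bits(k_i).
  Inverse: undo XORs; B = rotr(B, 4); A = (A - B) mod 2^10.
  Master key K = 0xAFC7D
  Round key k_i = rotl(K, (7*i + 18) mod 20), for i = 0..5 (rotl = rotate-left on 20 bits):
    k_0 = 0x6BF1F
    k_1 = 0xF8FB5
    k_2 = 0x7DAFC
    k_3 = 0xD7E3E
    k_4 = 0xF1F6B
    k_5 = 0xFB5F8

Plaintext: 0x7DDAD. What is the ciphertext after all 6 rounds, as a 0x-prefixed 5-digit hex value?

0x09C1B

s_0 = plaintext = 0x7DDAD
s_1 = Round(s_0, k_0) = 0x2EF79
s_2 = Round(s_1, k_1) = 0xE047E
s_3 = Round(s_2, k_2) = 0x40E17
s_4 = Round(s_3, k_3) = 0x49227
s_5 = Round(s_4, k_4) = 0x081BF
s_6 = Round(s_5, k_5) = 0x09C1B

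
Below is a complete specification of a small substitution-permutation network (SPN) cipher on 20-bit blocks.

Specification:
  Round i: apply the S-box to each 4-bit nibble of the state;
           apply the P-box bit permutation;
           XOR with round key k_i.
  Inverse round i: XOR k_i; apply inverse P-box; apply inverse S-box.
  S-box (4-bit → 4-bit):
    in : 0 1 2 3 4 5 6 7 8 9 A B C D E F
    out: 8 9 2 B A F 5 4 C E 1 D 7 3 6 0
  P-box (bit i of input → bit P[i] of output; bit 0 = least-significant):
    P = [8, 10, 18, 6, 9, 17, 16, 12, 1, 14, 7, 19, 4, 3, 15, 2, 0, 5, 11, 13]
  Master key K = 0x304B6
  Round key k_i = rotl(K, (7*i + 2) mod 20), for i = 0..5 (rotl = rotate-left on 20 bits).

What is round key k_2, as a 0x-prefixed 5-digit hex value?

K = 0x304B6
k_0 = rotl(K, (7*0+2) mod 20) = rotl(K, 2) = 0xC12D8
k_1 = rotl(K, (7*1+2) mod 20) = rotl(K, 9) = 0x96C60
k_2 = rotl(K, (7*2+2) mod 20) = rotl(K, 16) = 0x6304B

0x6304B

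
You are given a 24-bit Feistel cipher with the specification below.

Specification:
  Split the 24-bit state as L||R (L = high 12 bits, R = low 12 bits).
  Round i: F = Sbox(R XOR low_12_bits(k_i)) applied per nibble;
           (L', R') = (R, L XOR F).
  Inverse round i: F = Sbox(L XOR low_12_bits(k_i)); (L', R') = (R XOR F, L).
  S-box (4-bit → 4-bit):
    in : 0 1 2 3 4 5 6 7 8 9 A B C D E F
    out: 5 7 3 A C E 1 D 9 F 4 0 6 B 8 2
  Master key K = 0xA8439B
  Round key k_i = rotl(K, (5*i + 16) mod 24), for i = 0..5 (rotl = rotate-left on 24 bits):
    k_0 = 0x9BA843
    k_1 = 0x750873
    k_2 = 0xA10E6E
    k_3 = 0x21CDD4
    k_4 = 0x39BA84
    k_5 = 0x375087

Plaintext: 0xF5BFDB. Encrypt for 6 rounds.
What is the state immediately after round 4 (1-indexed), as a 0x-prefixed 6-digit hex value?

0xCF1C52

s_0 = plaintext = 0xF5BFDB
s_1 = Round(s_0, k_0) = 0xFDB2A2
s_2 = Round(s_1, k_1) = 0x2A2B6C
s_3 = Round(s_2, k_2) = 0xB6CCF1
s_4 = Round(s_3, k_3) = 0xCF1C52
s_5 = Round(s_4, k_4) = 0xC52D40
s_6 = Round(s_5, k_5) = 0xD4073F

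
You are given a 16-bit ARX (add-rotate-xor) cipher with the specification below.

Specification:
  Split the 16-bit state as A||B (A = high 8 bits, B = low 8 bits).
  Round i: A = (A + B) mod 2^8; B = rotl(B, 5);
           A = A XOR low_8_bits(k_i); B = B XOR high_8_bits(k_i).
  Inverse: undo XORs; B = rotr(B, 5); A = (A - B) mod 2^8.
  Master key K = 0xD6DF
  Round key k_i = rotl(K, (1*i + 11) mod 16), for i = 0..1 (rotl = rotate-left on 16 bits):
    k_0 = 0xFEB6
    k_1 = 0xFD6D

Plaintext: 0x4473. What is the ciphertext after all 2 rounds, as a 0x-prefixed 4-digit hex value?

s_0 = plaintext = 0x4473
s_1 = Round(s_0, k_0) = 0x0190
s_2 = Round(s_1, k_1) = 0xFCEF

0xFCEF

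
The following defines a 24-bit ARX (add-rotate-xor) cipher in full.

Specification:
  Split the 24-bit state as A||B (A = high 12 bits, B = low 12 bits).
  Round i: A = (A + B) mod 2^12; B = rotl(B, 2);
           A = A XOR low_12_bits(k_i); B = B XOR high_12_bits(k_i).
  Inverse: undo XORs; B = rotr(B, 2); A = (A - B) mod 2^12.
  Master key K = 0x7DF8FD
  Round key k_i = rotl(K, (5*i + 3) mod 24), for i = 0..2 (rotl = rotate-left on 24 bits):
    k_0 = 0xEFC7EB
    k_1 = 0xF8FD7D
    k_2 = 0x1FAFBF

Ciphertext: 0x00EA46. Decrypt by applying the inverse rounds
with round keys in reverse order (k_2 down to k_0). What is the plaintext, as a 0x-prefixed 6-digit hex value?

0x623369

s_0 = ciphertext = 0x00EA46
s_1 = InvRound(s_0, k_2) = 0xCC22EF
s_2 = InvRound(s_1, k_1) = 0xE67358
s_3 = InvRound(s_2, k_0) = 0x623369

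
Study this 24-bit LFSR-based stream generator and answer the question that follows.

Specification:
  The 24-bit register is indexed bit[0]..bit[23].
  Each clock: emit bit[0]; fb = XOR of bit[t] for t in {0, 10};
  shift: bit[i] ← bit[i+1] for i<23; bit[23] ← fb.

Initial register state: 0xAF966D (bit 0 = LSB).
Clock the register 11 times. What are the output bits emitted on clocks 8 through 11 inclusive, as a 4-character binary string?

0011

reg_0 = 0xAF966D
clock 1: out=1, reg = 0x57CB36
clock 2: out=0, reg = 0x2BE59B
clock 3: out=1, reg = 0x15F2CD
clock 4: out=1, reg = 0x8AF966
clock 5: out=0, reg = 0x457CB3
clock 6: out=1, reg = 0x22BE59
clock 7: out=1, reg = 0x115F2C
clock 8: out=0, reg = 0x88AF96
clock 9: out=0, reg = 0xC457CB
clock 10: out=1, reg = 0x622BE5
clock 11: out=1, reg = 0xB115F2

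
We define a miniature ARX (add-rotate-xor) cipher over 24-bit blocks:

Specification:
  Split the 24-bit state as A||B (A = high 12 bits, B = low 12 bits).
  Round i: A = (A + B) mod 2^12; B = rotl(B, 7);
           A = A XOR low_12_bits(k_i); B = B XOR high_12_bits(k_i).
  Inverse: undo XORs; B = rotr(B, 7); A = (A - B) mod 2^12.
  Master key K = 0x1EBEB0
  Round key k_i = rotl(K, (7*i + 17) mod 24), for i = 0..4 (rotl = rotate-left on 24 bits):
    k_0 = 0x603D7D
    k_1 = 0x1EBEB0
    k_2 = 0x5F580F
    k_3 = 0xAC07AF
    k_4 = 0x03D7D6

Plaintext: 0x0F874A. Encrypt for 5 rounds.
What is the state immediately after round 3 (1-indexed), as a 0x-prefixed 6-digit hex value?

0xC35C9E

s_0 = plaintext = 0x0F874A
s_1 = Round(s_0, k_0) = 0x53F339
s_2 = Round(s_1, k_1) = 0x6C8D72
s_3 = Round(s_2, k_2) = 0xC35C9E
s_4 = Round(s_3, k_3) = 0xF7C5A4
s_5 = Round(s_4, k_4) = 0x2F6210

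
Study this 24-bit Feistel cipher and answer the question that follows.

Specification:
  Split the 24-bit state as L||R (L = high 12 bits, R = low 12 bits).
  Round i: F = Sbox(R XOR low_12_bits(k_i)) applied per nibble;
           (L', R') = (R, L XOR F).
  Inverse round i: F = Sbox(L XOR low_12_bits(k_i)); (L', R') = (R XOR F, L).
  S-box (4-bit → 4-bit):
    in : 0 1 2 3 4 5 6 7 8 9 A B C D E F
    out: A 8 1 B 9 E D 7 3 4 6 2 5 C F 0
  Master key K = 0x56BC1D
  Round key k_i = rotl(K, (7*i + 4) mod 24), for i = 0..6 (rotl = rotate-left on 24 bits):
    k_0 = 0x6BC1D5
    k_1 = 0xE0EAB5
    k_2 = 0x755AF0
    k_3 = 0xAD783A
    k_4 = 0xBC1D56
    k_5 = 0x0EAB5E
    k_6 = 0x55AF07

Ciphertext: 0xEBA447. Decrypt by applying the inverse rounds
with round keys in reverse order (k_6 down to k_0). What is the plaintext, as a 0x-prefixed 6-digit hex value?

s_0 = ciphertext = 0xEBA447
s_1 = InvRound(s_0, k_6) = 0xC6BEBA
s_2 = InvRound(s_1, k_5) = 0x904C6B
s_3 = InvRound(s_2, k_4) = 0x58A904
s_4 = InvRound(s_3, k_3) = 0x52E58A
s_5 = InvRound(s_4, k_2) = 0x54552E
s_6 = InvRound(s_5, k_1) = 0x524545
s_7 = InvRound(s_6, k_0) = 0xC4D524

0xC4D524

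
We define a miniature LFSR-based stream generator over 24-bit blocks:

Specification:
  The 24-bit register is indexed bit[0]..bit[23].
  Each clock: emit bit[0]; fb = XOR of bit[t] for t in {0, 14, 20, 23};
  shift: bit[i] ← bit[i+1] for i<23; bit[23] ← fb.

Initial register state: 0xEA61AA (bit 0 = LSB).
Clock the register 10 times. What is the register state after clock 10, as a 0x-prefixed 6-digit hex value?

0x713A98

reg_0 = 0xEA61AA
clock 1: out=0, reg = 0x7530D5
clock 2: out=1, reg = 0x3A986A
clock 3: out=0, reg = 0x9D4C35
clock 4: out=1, reg = 0x4EA61A
clock 5: out=0, reg = 0x27530D
clock 6: out=1, reg = 0x13A986
clock 7: out=0, reg = 0x89D4C3
clock 8: out=1, reg = 0xC4EA61
clock 9: out=1, reg = 0xE27530
clock 10: out=0, reg = 0x713A98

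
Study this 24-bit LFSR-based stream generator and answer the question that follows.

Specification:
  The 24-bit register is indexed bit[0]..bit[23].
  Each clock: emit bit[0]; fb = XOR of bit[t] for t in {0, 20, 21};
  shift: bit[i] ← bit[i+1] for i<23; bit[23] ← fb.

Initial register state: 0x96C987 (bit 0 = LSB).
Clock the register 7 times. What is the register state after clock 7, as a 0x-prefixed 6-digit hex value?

reg_0 = 0x96C987
clock 1: out=1, reg = 0x4B64C3
clock 2: out=1, reg = 0xA5B261
clock 3: out=1, reg = 0x52D930
clock 4: out=0, reg = 0xA96C98
clock 5: out=0, reg = 0xD4B64C
clock 6: out=0, reg = 0xEA5B26
clock 7: out=0, reg = 0xF52D93

0xF52D93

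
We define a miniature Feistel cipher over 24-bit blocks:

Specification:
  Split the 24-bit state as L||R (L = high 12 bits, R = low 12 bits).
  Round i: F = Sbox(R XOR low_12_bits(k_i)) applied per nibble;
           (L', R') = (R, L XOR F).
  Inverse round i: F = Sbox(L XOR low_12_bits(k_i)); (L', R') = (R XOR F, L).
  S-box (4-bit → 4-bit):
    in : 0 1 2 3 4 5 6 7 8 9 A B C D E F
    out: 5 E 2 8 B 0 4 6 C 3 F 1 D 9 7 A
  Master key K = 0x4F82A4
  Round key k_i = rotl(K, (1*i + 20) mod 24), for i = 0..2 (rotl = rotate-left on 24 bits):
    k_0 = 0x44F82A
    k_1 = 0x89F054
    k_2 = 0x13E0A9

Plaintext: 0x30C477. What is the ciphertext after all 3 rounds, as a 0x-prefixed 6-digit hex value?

0x379690

s_0 = plaintext = 0x30C477
s_1 = Round(s_0, k_0) = 0x477E05
s_2 = Round(s_1, k_1) = 0xE05379
s_3 = Round(s_2, k_2) = 0x379690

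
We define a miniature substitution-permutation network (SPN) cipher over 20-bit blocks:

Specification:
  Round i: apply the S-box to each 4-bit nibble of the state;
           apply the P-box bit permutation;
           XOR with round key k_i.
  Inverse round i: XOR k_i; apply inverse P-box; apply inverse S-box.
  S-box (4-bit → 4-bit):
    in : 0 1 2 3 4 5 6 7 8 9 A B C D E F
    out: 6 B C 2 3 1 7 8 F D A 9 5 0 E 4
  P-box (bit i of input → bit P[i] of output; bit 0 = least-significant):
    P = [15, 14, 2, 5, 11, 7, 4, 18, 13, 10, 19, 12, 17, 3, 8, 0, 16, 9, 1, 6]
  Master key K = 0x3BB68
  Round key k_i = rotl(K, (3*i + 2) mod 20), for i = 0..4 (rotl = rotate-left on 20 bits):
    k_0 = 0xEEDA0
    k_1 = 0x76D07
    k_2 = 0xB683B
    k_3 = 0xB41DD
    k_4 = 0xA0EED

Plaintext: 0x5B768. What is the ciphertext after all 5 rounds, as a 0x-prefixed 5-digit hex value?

0x8E6C5

s_0 = plaintext = 0x5B768
s_1 = Round(s_0, k_0) = 0xD3515
s_2 = Round(s_1, k_1) = 0x3C58F
s_3 = Round(s_2, k_2) = 0xD43AF
s_4 = Round(s_3, k_3) = 0xD4551
s_5 = Round(s_4, k_4) = 0x8E6C5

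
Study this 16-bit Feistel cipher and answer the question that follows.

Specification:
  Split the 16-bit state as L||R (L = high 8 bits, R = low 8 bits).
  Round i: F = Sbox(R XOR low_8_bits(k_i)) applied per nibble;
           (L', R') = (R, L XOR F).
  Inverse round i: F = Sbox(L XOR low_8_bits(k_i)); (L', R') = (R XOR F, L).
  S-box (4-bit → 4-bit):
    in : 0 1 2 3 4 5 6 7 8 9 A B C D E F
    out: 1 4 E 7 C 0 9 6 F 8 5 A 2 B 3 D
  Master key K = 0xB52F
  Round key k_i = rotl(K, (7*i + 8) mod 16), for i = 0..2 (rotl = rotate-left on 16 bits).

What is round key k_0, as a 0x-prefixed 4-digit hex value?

0x2FB5

K = 0xB52F
k_0 = rotl(K, (7*0+8) mod 16) = rotl(K, 8) = 0x2FB5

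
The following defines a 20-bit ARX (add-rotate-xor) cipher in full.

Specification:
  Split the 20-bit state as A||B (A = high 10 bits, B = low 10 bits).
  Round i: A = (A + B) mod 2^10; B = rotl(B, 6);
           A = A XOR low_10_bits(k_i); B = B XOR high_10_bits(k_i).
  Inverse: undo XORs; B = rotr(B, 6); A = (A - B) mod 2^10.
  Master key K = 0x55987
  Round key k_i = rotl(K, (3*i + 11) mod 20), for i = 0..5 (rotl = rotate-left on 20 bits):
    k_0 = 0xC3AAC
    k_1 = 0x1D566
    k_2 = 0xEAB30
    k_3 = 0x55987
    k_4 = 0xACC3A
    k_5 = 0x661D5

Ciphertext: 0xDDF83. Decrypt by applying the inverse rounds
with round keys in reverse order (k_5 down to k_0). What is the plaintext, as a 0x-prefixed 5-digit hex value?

0xCB1C4

s_0 = ciphertext = 0xDDF83
s_1 = InvRound(s_0, k_5) = 0x3A9B8
s_2 = InvRound(s_1, k_4) = 0x050BC
s_3 = InvRound(s_2, k_3) = 0xBB2A7
s_4 = InvRound(s_3, k_2) = 0x420D4
s_5 = InvRound(s_4, k_1) = 0x97212
s_6 = InvRound(s_5, k_0) = 0xCB1C4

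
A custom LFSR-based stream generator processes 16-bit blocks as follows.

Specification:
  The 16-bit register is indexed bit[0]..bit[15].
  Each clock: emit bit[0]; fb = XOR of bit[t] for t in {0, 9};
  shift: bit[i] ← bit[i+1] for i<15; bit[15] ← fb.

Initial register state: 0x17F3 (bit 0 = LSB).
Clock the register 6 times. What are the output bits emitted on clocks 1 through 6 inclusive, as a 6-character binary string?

reg_0 = 0x17F3
clock 1: out=1, reg = 0x0BF9
clock 2: out=1, reg = 0x05FC
clock 3: out=0, reg = 0x02FE
clock 4: out=0, reg = 0x817F
clock 5: out=1, reg = 0xC0BF
clock 6: out=1, reg = 0xE05F

110011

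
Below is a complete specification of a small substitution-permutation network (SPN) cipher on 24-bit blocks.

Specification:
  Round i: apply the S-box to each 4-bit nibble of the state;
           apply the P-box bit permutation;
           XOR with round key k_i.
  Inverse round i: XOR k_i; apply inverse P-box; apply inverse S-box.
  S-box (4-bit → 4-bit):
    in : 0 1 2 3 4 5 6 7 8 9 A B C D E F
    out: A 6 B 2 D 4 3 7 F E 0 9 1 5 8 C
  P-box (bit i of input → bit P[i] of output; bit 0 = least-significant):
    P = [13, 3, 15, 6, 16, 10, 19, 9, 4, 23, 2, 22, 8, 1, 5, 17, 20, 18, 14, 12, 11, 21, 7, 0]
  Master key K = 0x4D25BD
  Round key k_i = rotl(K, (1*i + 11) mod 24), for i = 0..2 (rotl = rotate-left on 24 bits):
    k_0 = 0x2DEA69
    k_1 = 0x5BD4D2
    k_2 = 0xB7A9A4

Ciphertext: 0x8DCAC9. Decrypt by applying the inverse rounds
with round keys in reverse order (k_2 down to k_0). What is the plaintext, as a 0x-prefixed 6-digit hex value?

0x53E178

s_0 = ciphertext = 0x8DCAC9
s_1 = InvRound(s_0, k_2) = 0x0D45F2
s_2 = InvRound(s_1, k_1) = 0xA24EA5
s_3 = InvRound(s_2, k_0) = 0x53E178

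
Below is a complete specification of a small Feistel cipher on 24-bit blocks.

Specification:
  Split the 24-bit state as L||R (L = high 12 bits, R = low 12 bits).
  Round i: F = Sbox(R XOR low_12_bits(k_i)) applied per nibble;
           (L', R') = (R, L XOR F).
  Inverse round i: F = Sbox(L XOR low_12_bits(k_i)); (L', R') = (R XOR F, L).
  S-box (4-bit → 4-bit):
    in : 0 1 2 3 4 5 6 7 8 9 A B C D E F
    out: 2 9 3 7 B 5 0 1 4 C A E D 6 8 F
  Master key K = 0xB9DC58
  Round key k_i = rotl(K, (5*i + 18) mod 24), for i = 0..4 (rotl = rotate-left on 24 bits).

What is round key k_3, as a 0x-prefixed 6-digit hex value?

0xB8B173

K = 0xB9DC58
k_0 = rotl(K, (5*0+18) mod 24) = rotl(K, 18) = 0x62E771
k_1 = rotl(K, (5*1+18) mod 24) = rotl(K, 23) = 0x5CEE2C
k_2 = rotl(K, (5*2+18) mod 24) = rotl(K, 4) = 0x9DC58B
k_3 = rotl(K, (5*3+18) mod 24) = rotl(K, 9) = 0xB8B173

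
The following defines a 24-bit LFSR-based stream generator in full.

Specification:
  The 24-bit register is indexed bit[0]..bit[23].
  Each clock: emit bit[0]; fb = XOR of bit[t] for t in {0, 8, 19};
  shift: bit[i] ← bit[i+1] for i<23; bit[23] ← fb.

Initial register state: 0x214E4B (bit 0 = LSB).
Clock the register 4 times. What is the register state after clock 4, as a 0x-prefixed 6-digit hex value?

0x1214E4

reg_0 = 0x214E4B
clock 1: out=1, reg = 0x90A725
clock 2: out=1, reg = 0x485392
clock 3: out=0, reg = 0x2429C9
clock 4: out=1, reg = 0x1214E4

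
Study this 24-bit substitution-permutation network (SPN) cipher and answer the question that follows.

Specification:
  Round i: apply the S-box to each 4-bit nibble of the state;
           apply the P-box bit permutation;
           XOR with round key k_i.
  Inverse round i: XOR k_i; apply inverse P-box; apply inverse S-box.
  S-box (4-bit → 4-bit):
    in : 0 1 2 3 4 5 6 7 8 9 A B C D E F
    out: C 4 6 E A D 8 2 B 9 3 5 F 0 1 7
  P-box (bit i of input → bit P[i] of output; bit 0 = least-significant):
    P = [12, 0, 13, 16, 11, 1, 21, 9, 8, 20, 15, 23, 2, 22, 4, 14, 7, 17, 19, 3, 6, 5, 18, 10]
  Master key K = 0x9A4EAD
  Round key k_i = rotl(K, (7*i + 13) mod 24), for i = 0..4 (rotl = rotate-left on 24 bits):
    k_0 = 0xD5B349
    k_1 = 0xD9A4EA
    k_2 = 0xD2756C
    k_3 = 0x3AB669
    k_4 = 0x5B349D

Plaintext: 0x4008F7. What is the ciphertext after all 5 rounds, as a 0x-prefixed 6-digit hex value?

0x6DE7D3

s_0 = plaintext = 0x4008F7
s_1 = Round(s_0, k_0) = 0x6DFE72
s_2 = Round(s_1, k_1) = 0x9981FD
s_3 = Round(s_2, k_2) = 0xB2B9A2
s_4 = Round(s_3, k_3) = 0xB49F3E
s_5 = Round(s_4, k_4) = 0x6DE7D3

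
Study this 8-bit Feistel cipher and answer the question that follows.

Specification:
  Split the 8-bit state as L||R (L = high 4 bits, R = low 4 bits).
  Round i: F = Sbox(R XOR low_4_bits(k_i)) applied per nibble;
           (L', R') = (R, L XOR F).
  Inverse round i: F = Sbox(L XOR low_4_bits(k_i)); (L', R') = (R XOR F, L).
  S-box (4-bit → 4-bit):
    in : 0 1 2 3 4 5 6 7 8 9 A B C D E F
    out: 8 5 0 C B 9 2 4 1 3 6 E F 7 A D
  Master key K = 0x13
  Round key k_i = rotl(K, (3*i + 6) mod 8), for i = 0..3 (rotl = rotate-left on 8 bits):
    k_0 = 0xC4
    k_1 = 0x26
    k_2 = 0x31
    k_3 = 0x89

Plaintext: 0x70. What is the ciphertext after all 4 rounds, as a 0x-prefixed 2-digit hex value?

s_0 = plaintext = 0x70
s_1 = Round(s_0, k_0) = 0x0C
s_2 = Round(s_1, k_1) = 0xC6
s_3 = Round(s_2, k_2) = 0x68
s_4 = Round(s_3, k_3) = 0x83

0x83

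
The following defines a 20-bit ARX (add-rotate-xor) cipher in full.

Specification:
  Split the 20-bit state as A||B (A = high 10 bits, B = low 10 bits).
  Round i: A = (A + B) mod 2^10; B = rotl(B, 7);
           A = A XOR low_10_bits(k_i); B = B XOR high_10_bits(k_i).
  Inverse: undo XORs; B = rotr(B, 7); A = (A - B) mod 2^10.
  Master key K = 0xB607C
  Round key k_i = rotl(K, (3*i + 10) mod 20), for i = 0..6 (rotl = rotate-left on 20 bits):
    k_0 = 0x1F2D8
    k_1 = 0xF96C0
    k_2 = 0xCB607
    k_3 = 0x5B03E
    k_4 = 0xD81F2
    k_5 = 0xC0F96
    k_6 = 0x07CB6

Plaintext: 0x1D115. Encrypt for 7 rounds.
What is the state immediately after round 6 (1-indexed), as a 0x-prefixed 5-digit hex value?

0xCC9DE

s_0 = plaintext = 0x1D115
s_1 = Round(s_0, k_0) = 0xD46DE
s_2 = Round(s_1, k_1) = 0x3BCBE
s_3 = Round(s_2, k_2) = 0xEA83A
s_4 = Round(s_3, k_3) = 0xF686B
s_5 = Round(s_4, k_4) = 0x6DEED
s_6 = Round(s_5, k_5) = 0xCC9DE
s_7 = Round(s_6, k_6) = 0x69B24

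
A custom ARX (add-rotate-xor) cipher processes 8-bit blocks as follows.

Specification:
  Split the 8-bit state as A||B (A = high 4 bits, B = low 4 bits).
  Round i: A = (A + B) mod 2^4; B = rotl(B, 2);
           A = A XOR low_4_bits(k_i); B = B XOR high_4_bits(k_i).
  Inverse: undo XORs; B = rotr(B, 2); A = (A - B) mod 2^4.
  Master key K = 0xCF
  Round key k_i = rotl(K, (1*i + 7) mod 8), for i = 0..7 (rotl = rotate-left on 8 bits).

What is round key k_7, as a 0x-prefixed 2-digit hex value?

0xF3

K = 0xCF
k_0 = rotl(K, (1*0+7) mod 8) = rotl(K, 7) = 0xE7
k_1 = rotl(K, (1*1+7) mod 8) = rotl(K, 0) = 0xCF
k_2 = rotl(K, (1*2+7) mod 8) = rotl(K, 1) = 0x9F
k_3 = rotl(K, (1*3+7) mod 8) = rotl(K, 2) = 0x3F
k_4 = rotl(K, (1*4+7) mod 8) = rotl(K, 3) = 0x7E
k_5 = rotl(K, (1*5+7) mod 8) = rotl(K, 4) = 0xFC
k_6 = rotl(K, (1*6+7) mod 8) = rotl(K, 5) = 0xF9
k_7 = rotl(K, (1*7+7) mod 8) = rotl(K, 6) = 0xF3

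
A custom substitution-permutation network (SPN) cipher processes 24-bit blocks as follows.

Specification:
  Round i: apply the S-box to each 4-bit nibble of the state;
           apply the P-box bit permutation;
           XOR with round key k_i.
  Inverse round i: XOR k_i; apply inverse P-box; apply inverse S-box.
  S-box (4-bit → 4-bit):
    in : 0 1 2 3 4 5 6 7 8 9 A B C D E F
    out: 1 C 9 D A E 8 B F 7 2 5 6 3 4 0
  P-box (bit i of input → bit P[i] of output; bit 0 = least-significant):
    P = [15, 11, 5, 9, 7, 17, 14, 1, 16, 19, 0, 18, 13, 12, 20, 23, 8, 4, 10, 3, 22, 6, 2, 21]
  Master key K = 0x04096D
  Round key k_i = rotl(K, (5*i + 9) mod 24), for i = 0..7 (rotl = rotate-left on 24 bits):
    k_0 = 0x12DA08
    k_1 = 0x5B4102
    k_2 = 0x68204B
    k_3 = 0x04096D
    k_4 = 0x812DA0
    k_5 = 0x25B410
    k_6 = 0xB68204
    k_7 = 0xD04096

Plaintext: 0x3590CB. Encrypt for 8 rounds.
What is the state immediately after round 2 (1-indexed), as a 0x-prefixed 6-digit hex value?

0xFB2F89

s_0 = plaintext = 0x3590CB
s_1 = Round(s_0, k_0) = 0x612E34
s_2 = Round(s_1, k_1) = 0xFB2F89
s_3 = Round(s_2, k_2) = 0xEACDE9
s_4 = Round(s_3, k_3) = 0x1DD159
s_5 = Round(s_4, k_4) = 0xA7D497
s_6 = Round(s_5, k_5) = 0x2B4FC8
s_7 = Round(s_6, k_6) = 0x545D24
s_8 = Round(s_7, k_7) = 0x695A48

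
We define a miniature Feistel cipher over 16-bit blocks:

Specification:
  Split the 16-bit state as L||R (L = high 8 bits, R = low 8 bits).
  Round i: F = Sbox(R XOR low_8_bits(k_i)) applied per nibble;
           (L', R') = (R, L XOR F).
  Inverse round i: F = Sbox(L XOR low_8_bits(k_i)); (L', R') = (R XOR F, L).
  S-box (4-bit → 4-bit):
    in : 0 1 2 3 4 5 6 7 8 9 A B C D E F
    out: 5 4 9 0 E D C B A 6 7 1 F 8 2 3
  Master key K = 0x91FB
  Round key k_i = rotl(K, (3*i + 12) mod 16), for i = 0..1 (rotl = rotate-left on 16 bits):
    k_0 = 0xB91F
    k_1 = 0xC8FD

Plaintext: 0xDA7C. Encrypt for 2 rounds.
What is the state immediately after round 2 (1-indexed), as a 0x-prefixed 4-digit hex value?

0x1A57

s_0 = plaintext = 0xDA7C
s_1 = Round(s_0, k_0) = 0x7C1A
s_2 = Round(s_1, k_1) = 0x1A57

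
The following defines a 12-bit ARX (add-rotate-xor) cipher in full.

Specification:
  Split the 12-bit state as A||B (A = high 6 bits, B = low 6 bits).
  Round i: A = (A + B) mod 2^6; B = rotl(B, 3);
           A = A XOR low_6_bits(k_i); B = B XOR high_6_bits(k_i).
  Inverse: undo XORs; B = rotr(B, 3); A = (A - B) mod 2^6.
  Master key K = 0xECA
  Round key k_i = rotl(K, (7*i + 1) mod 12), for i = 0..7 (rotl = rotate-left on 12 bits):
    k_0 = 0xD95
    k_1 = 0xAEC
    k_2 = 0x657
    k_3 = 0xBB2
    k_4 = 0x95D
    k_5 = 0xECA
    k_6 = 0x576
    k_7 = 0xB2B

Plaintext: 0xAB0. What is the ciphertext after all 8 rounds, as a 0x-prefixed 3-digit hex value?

s_0 = plaintext = 0xAB0
s_1 = Round(s_0, k_0) = 0x3F0
s_2 = Round(s_1, k_1) = 0x4ED
s_3 = Round(s_2, k_2) = 0x5F4
s_4 = Round(s_3, k_3) = 0xE48
s_5 = Round(s_4, k_4) = 0x724
s_6 = Round(s_5, k_5) = 0x29F
s_7 = Round(s_6, k_6) = 0x7EE
s_8 = Round(s_7, k_7) = 0x999

0x999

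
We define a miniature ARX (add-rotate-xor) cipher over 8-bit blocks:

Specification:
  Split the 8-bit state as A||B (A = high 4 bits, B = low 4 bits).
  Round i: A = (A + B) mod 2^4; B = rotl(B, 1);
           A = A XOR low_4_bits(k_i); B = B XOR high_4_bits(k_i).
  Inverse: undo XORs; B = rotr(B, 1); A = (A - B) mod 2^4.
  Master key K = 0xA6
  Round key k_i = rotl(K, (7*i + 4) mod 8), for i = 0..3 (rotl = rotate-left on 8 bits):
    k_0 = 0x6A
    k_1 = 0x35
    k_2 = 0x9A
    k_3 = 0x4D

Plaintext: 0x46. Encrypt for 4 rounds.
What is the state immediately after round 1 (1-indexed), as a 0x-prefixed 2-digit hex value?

s_0 = plaintext = 0x46
s_1 = Round(s_0, k_0) = 0x0A
s_2 = Round(s_1, k_1) = 0xF6
s_3 = Round(s_2, k_2) = 0xF5
s_4 = Round(s_3, k_3) = 0x9E

0x0A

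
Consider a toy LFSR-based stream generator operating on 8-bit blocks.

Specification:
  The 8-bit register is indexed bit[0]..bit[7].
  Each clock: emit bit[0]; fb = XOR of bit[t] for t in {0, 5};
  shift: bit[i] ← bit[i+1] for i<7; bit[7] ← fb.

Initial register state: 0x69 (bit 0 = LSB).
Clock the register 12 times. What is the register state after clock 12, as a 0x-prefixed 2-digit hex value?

0x7B

reg_0 = 0x69
clock 1: out=1, reg = 0x34
clock 2: out=0, reg = 0x9A
clock 3: out=0, reg = 0x4D
clock 4: out=1, reg = 0xA6
clock 5: out=0, reg = 0xD3
clock 6: out=1, reg = 0xE9
clock 7: out=1, reg = 0x74
clock 8: out=0, reg = 0xBA
clock 9: out=0, reg = 0xDD
clock 10: out=1, reg = 0xEE
clock 11: out=0, reg = 0xF7
clock 12: out=1, reg = 0x7B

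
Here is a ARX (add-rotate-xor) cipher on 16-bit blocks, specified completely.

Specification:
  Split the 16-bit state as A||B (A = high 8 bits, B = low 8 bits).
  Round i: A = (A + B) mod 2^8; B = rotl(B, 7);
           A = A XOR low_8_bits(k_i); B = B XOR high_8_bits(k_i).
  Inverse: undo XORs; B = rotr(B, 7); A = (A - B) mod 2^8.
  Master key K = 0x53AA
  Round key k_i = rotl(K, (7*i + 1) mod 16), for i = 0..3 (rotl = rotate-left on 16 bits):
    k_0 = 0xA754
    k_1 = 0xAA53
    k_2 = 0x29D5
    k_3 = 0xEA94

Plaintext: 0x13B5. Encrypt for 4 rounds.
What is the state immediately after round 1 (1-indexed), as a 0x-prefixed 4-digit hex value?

0x9C7D

s_0 = plaintext = 0x13B5
s_1 = Round(s_0, k_0) = 0x9C7D
s_2 = Round(s_1, k_1) = 0x4A14
s_3 = Round(s_2, k_2) = 0x8B23
s_4 = Round(s_3, k_3) = 0x3A7B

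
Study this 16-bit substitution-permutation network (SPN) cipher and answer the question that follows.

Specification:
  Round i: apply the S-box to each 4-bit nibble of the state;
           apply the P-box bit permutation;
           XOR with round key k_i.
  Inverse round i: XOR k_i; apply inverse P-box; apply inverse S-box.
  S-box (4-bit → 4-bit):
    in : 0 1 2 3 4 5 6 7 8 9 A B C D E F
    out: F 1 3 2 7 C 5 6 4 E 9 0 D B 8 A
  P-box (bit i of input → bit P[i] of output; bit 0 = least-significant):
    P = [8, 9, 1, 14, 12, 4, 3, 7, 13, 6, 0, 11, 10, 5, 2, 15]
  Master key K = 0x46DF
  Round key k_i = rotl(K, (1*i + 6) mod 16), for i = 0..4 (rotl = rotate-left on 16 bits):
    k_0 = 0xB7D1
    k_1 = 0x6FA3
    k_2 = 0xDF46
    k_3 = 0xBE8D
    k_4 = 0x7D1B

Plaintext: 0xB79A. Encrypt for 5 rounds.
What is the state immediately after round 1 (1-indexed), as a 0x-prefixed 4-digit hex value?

0xF608

s_0 = plaintext = 0xB79A
s_1 = Round(s_0, k_0) = 0xF608
s_2 = Round(s_1, k_1) = 0xDF18
s_3 = Round(s_2, k_2) = 0x4324
s_4 = Round(s_3, k_3) = 0xA9FB
s_5 = Round(s_4, k_4) = 0xF1CA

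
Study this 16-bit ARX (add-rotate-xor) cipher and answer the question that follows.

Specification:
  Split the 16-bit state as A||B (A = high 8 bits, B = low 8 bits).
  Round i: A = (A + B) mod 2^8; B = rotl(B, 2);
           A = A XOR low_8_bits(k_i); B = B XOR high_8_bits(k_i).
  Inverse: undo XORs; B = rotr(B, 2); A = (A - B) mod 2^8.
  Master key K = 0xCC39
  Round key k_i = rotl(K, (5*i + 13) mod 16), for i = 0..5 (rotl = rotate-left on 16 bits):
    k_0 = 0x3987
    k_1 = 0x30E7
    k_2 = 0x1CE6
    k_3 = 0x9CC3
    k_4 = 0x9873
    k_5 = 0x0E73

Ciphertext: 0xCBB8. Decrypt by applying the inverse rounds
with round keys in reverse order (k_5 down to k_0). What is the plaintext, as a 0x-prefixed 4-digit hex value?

0xA6EC

s_0 = ciphertext = 0xCBB8
s_1 = InvRound(s_0, k_5) = 0x0BAD
s_2 = InvRound(s_1, k_4) = 0x2B4D
s_3 = InvRound(s_2, k_3) = 0x7474
s_4 = InvRound(s_3, k_2) = 0x781A
s_5 = InvRound(s_4, k_1) = 0x158A
s_6 = InvRound(s_5, k_0) = 0xA6EC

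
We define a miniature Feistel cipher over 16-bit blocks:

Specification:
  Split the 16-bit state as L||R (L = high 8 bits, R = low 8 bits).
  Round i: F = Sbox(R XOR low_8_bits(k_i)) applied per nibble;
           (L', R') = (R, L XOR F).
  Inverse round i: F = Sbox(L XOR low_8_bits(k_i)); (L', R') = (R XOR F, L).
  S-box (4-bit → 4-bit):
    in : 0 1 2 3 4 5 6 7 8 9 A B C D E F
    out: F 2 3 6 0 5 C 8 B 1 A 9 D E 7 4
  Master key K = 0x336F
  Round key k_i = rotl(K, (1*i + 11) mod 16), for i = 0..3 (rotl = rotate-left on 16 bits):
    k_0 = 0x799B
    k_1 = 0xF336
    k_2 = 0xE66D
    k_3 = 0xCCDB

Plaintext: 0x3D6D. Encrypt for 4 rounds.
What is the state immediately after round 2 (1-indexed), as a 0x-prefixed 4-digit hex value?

0x7165

s_0 = plaintext = 0x3D6D
s_1 = Round(s_0, k_0) = 0x6D71
s_2 = Round(s_1, k_1) = 0x7165
s_3 = Round(s_2, k_2) = 0x658A
s_4 = Round(s_3, k_3) = 0x8A37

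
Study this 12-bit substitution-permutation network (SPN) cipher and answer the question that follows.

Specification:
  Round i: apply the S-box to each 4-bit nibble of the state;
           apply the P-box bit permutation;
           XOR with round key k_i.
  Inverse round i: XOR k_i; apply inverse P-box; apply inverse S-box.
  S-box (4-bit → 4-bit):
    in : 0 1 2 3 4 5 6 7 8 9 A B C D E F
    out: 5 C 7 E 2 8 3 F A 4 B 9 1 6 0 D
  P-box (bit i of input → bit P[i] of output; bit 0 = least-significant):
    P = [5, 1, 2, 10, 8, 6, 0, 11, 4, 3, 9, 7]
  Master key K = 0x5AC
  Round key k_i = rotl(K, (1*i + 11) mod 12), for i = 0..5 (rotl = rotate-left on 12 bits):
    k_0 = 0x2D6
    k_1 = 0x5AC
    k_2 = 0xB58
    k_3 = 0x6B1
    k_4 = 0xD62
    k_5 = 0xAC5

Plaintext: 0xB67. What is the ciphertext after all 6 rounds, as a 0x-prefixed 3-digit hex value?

0xF6E

s_0 = plaintext = 0xB67
s_1 = Round(s_0, k_0) = 0x720
s_2 = Round(s_1, k_1) = 0x651
s_3 = Round(s_2, k_2) = 0x744
s_4 = Round(s_3, k_3) = 0x46B
s_5 = Round(s_4, k_4) = 0x80A
s_6 = Round(s_5, k_5) = 0xF6E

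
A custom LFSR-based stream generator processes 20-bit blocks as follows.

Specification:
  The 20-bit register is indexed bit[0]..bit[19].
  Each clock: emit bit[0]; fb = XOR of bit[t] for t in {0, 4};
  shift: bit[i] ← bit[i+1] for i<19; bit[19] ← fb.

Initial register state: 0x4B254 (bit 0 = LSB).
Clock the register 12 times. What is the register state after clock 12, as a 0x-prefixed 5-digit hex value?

reg_0 = 0x4B254
clock 1: out=0, reg = 0xA592A
clock 2: out=0, reg = 0x52C95
clock 3: out=1, reg = 0x2964A
clock 4: out=0, reg = 0x14B25
clock 5: out=1, reg = 0x8A592
clock 6: out=0, reg = 0xC52C9
clock 7: out=1, reg = 0xE2964
clock 8: out=0, reg = 0x714B2
clock 9: out=0, reg = 0xB8A59
clock 10: out=1, reg = 0x5C52C
clock 11: out=0, reg = 0x2E296
clock 12: out=0, reg = 0x9714B

0x9714B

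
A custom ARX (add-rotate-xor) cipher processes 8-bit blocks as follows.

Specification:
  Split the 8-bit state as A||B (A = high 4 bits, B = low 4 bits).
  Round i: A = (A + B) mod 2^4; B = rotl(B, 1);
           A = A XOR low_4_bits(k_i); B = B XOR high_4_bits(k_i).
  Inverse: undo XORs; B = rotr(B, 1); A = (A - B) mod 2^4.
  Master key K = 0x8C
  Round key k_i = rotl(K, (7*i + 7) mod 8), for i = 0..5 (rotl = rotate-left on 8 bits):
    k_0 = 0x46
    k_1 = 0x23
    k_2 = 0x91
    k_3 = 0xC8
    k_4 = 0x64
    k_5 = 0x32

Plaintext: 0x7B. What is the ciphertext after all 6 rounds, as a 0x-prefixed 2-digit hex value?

s_0 = plaintext = 0x7B
s_1 = Round(s_0, k_0) = 0x43
s_2 = Round(s_1, k_1) = 0x44
s_3 = Round(s_2, k_2) = 0x91
s_4 = Round(s_3, k_3) = 0x2E
s_5 = Round(s_4, k_4) = 0x4B
s_6 = Round(s_5, k_5) = 0xD4

0xD4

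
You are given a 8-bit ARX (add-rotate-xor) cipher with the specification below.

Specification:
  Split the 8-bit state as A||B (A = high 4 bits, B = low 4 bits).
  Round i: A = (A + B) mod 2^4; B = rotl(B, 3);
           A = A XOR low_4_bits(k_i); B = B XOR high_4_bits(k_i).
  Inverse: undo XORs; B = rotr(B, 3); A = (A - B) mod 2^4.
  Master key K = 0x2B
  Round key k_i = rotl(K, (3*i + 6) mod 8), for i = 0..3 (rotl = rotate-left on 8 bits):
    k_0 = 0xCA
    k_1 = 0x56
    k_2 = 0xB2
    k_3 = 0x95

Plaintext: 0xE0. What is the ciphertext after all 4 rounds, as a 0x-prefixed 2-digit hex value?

s_0 = plaintext = 0xE0
s_1 = Round(s_0, k_0) = 0x4C
s_2 = Round(s_1, k_1) = 0x63
s_3 = Round(s_2, k_2) = 0xB2
s_4 = Round(s_3, k_3) = 0x88

0x88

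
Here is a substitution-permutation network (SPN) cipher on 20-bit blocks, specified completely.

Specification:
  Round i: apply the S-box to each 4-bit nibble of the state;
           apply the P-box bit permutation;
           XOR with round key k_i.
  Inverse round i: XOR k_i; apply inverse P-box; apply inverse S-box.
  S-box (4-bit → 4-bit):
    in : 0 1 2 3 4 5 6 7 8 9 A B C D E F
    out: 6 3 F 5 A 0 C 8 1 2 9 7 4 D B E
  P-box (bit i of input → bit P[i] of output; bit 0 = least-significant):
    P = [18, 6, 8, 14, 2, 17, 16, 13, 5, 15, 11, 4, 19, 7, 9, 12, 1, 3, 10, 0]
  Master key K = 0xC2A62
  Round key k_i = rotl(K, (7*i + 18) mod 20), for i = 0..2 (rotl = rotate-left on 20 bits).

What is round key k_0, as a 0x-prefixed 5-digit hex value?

0xB0A98

K = 0xC2A62
k_0 = rotl(K, (7*0+18) mod 20) = rotl(K, 18) = 0xB0A98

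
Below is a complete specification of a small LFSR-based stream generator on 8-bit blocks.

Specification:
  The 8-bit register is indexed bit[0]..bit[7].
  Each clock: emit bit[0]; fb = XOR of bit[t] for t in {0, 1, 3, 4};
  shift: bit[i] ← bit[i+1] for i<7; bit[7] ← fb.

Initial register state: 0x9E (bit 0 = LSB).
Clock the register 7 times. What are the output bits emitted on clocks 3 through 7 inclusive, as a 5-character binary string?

11100

reg_0 = 0x9E
clock 1: out=0, reg = 0xCF
clock 2: out=1, reg = 0xE7
clock 3: out=1, reg = 0x73
clock 4: out=1, reg = 0xB9
clock 5: out=1, reg = 0xDC
clock 6: out=0, reg = 0x6E
clock 7: out=0, reg = 0x37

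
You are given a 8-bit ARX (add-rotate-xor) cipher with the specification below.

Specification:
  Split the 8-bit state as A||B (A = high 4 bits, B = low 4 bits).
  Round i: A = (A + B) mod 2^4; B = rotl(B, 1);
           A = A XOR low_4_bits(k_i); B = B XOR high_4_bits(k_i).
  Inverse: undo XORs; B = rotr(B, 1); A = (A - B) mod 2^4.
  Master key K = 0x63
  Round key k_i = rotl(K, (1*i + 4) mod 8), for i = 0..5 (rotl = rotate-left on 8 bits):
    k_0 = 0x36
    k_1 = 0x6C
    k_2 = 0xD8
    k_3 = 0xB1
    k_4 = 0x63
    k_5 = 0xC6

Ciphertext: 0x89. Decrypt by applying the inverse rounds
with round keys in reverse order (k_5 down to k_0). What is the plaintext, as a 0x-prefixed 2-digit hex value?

s_0 = ciphertext = 0x89
s_1 = InvRound(s_0, k_5) = 0x4A
s_2 = InvRound(s_1, k_4) = 0x16
s_3 = InvRound(s_2, k_3) = 0x2E
s_4 = InvRound(s_3, k_2) = 0x19
s_5 = InvRound(s_4, k_1) = 0xEF
s_6 = InvRound(s_5, k_0) = 0x26

0x26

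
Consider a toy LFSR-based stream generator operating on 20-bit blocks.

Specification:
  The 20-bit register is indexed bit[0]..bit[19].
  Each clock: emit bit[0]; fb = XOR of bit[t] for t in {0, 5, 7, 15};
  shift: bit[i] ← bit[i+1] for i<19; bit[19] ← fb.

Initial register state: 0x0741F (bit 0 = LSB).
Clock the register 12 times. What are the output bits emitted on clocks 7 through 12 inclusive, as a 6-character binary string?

000010

reg_0 = 0x0741F
clock 1: out=1, reg = 0x83A0F
clock 2: out=1, reg = 0xC1D07
clock 3: out=1, reg = 0xE0E83
clock 4: out=1, reg = 0x70741
clock 5: out=1, reg = 0xB83A0
clock 6: out=0, reg = 0xDC1D0
clock 7: out=0, reg = 0x6E0E8
clock 8: out=0, reg = 0xB7074
clock 9: out=0, reg = 0xDB83A
clock 10: out=0, reg = 0x6DC1D
clock 11: out=1, reg = 0x36E0E
clock 12: out=0, reg = 0x1B707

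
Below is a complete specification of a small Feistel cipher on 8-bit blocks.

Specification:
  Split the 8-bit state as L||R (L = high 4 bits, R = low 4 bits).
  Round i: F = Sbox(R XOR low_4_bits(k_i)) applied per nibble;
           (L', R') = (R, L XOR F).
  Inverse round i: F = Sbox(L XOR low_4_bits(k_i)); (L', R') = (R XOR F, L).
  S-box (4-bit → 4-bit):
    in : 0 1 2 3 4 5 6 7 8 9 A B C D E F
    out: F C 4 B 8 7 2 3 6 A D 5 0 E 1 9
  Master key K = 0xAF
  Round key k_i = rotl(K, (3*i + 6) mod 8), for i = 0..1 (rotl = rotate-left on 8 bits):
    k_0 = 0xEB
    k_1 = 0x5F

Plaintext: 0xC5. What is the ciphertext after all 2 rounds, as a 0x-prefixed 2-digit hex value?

s_0 = plaintext = 0xC5
s_1 = Round(s_0, k_0) = 0x5D
s_2 = Round(s_1, k_1) = 0xD1

0xD1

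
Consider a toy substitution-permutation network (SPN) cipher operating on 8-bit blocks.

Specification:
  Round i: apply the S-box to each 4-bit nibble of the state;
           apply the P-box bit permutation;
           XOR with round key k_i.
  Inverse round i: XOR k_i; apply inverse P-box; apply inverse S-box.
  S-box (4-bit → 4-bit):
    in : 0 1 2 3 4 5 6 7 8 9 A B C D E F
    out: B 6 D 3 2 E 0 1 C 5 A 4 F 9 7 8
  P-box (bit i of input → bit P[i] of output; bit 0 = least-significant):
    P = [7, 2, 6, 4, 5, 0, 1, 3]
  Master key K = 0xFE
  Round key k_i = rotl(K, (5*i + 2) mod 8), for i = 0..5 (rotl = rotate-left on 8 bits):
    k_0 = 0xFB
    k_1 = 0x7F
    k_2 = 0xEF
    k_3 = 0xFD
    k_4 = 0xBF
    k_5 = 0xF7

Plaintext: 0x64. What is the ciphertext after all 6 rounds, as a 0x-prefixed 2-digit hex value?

0x0A

s_0 = plaintext = 0x64
s_1 = Round(s_0, k_0) = 0xFF
s_2 = Round(s_1, k_1) = 0x67
s_3 = Round(s_2, k_2) = 0x6F
s_4 = Round(s_3, k_3) = 0xED
s_5 = Round(s_4, k_4) = 0x0C
s_6 = Round(s_5, k_5) = 0x0A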